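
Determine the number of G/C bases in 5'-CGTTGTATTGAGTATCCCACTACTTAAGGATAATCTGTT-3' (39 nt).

Scanning the sequence gives C=7, G=7, T=15, A=10.
G+C = 7 + 7 = 14

14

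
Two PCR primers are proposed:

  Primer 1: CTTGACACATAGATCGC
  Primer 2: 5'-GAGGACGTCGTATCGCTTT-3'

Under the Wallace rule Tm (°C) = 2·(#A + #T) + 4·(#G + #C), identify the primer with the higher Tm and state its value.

Primer 2, 58°C

Primer 1: A+T=9, G+C=8 → Tm = 2(9)+4(8) = 50°C
Primer 2: A+T=9, G+C=10 → Tm = 2(9)+4(10) = 58°C
50°C vs 58°C → primer 2 is higher.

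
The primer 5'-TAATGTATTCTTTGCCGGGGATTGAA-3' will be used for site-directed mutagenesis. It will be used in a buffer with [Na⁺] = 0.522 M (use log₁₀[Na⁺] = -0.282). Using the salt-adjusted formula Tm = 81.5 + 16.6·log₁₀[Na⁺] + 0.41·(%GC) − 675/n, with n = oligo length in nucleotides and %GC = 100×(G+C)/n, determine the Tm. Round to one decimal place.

66.6°C

Length n = 26. Base counts: C=3, A=6, T=10, G=7
G+C = 10, so %GC = 10/26 × 100 = 38.462%
Salt term: 16.6 × (-0.282) = -4.681
GC term: 0.41 × 38.462 = 15.769; length term: −675/26 = −25.962
Tm = 81.5 + (-4.681) + 15.769 − 25.962 = 66.626 → 66.6°C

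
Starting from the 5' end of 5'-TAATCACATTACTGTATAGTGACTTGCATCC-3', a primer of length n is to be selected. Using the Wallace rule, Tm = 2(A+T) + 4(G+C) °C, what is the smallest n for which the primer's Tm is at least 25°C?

First 10 bases: TAATCACATT → Tm = 24°C (< 25°C)
First 11 bases: TAATCACATTA → Tm = 26°C (≥ 25°C)
Since every base adds ≥2°C, Tm only increases with n, so the threshold is first crossed at n = 11.

n = 11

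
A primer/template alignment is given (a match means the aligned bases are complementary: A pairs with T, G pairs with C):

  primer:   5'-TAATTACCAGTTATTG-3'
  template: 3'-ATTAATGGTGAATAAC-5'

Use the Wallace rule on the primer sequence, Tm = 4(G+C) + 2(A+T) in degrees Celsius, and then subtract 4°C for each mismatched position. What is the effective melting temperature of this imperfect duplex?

36°C

Primer base counts: A=5, T=7, G=2, C=2 → A+T=12, G+C=4
Perfect-match Tm = 2(12) + 4(4) = 24 + 16 = 40°C
Mismatches (positions where the bases are not complementary): 1 (at position 10)
Effective Tm = 40 − 1×4 = 40 − 4 = 36°C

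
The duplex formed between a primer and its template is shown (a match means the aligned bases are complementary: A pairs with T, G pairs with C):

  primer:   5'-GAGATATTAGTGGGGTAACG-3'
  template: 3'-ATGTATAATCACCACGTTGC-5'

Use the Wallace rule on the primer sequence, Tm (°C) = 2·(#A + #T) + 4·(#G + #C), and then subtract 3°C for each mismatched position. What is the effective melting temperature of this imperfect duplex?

46°C

Primer base counts: A=6, T=5, G=8, C=1 → A+T=11, G+C=9
Perfect-match Tm = 2(11) + 4(9) = 22 + 36 = 58°C
Mismatches (positions where the bases are not complementary): 4 (at positions 1, 3, 14, 16)
Effective Tm = 58 − 4×3 = 58 − 12 = 46°C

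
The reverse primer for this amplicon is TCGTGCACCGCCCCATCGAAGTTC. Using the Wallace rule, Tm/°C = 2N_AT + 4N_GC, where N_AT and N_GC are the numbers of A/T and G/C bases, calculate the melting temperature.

78°C

Counting bases: G=5, A=4, T=5, C=10
So N_AT = 9 and N_GC = 15.
Tm = 2(9) + 4(15) = 18 + 60 = 78°C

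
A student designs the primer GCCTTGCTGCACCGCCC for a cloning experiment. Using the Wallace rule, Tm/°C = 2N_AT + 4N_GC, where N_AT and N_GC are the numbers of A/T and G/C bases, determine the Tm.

Counting bases: C=9, A=1, T=3, G=4
So N_AT = 4 and N_GC = 13.
Tm = 4·13 + 2·4 = 52 + 8 = 60°C

60°C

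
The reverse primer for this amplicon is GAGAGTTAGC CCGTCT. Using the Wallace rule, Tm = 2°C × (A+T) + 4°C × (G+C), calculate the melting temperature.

G=5, C=4, A=3, T=4
So N_AT = 7 and N_GC = 9.
Tm = 2(7) + 4(9) = 14 + 36 = 50°C

50°C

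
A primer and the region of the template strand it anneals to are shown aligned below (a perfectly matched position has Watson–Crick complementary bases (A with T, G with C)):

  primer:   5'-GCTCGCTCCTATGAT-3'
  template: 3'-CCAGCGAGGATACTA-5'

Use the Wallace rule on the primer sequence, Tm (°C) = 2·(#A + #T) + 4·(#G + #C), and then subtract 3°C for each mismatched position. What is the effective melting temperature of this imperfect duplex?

Primer base counts: A=2, T=5, G=3, C=5 → A+T=7, G+C=8
Perfect-match Tm = 2(7) + 4(8) = 14 + 32 = 46°C
Mismatches (positions where the bases are not complementary): 1 (at position 2)
Effective Tm = 46 − 1×3 = 46 − 3 = 43°C

43°C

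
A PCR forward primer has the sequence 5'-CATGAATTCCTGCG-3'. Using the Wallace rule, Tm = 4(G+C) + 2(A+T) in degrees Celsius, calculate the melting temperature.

42°C

Counting bases: A=3, G=3, C=4, T=4
A+T = 7, G+C = 7
Tm = 2×7 + 4×7 = 42°C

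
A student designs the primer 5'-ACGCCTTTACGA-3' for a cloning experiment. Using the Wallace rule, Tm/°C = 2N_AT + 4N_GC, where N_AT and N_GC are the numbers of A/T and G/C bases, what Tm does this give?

36°C

Counting bases: G=2, T=3, C=4, A=3
AT pairs contribute 6, GC pairs contribute 6.
Tm = 4·6 + 2·6 = 24 + 12 = 36°C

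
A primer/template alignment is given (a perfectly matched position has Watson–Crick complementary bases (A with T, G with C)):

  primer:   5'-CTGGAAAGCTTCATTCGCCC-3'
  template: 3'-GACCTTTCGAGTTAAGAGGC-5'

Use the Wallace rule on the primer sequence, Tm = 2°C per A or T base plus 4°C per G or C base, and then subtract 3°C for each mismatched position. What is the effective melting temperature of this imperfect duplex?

Primer base counts: A=4, T=5, G=4, C=7 → A+T=9, G+C=11
Perfect-match Tm = 2(9) + 4(11) = 18 + 44 = 62°C
Mismatches (positions where the bases are not complementary): 4 (at positions 11, 12, 17, 20)
Effective Tm = 62 − 4×3 = 62 − 12 = 50°C

50°C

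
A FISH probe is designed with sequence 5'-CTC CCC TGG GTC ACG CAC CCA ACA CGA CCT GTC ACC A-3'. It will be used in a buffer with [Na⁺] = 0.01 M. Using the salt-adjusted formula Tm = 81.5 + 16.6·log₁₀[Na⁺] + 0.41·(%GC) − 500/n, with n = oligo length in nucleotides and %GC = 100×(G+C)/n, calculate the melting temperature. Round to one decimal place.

Length n = 37. Counting bases: G=6, A=8, T=5, C=18
G+C = 24, so %GC = 24/37 × 100 = 64.865%
Salt term: 16.6 × (-2) = -33.2
GC term: 0.41 × 64.865 = 26.595; length term: −500/37 = −13.514
Tm = 81.5 + (-33.2) + 26.595 − 13.514 = 61.381 → 61.4°C

61.4°C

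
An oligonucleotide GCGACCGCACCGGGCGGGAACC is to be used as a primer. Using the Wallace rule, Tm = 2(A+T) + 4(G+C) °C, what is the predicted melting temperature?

80°C

Scanning the sequence gives G=9, T=0, C=9, A=4.
A+T = 4, G+C = 18
Tm = 2×4 + 4×18 = 80°C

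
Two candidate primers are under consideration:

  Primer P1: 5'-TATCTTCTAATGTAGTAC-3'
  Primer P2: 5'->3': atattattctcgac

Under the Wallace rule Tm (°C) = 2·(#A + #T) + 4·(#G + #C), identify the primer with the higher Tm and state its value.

Primer P1: A+T=13, G+C=5 → Tm = 2(13)+4(5) = 46°C
Primer P2: A+T=10, G+C=4 → Tm = 2(10)+4(4) = 36°C
46°C vs 36°C → primer P1 is higher.

Primer P1, 46°C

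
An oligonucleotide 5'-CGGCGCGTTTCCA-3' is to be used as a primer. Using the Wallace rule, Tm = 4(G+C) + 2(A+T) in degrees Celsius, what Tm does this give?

A=1, T=3, C=5, G=4
A+T = 4, G+C = 9
Tm = 4·9 + 2·4 = 36 + 8 = 44°C

44°C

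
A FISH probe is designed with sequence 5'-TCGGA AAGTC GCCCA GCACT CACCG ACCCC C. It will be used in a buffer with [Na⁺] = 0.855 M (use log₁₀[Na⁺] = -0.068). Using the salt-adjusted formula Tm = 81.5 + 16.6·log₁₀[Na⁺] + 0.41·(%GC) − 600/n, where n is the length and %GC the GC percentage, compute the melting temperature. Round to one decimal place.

88.8°C

Length n = 31. Base counts: C=15, A=7, G=6, T=3
G+C = 21, so %GC = 21/31 × 100 = 67.742%
Salt term: 16.6 × (-0.068) = -1.129
GC term: 0.41 × 67.742 = 27.774; length term: −600/31 = −19.355
Tm = 81.5 + (-1.129) + 27.774 − 19.355 = 88.79 → 88.8°C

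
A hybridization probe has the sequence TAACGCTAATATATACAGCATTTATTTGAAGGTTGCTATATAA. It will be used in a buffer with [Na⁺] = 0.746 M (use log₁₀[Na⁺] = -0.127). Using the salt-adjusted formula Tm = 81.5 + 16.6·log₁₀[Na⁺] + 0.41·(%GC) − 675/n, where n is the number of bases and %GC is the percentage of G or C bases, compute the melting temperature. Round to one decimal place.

74.2°C

Length n = 43. Base counts: A=16, G=6, T=16, C=5
G+C = 11, so %GC = 11/43 × 100 = 25.581%
Salt term: 16.6 × (-0.127) = -2.108
GC term: 0.41 × 25.581 = 10.488; length term: −675/43 = −15.698
Tm = 81.5 + (-2.108) + 10.488 − 15.698 = 74.182 → 74.2°C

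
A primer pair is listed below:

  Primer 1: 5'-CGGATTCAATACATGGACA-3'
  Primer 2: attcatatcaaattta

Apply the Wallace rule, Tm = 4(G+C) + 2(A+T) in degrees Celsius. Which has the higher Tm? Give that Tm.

Primer 1, 54°C

Primer 1: A+T=11, G+C=8 → Tm = 2(11)+4(8) = 54°C
Primer 2: A+T=14, G+C=2 → Tm = 2(14)+4(2) = 36°C
54°C vs 36°C → primer 1 is higher.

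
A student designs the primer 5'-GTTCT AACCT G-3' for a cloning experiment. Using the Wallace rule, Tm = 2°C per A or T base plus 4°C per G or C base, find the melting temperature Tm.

32°C

Base counts: C=3, T=4, G=2, A=2
So N_AT = 6 and N_GC = 5.
Tm = 2(6) + 4(5) = 12 + 20 = 32°C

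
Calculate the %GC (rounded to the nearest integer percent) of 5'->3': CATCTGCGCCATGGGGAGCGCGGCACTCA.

Base counts: G=10, A=5, T=4, C=10
G+C = 10 + 10 = 20 out of 29 bases
%GC = 20/29 × 100 = 68.97% ≈ 69%

69%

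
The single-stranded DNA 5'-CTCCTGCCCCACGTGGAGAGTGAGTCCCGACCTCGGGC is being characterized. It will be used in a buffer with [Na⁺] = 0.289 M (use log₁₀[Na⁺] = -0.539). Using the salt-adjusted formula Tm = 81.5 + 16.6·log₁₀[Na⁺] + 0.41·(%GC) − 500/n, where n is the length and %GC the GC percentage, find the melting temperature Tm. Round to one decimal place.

88.5°C

Length n = 38. Counting bases: C=15, T=6, G=12, A=5
G+C = 27, so %GC = 27/38 × 100 = 71.053%
Salt term: 16.6 × (-0.539) = -8.947
GC term: 0.41 × 71.053 = 29.132; length term: −500/38 = −13.158
Tm = 81.5 + (-8.947) + 29.132 − 13.158 = 88.527 → 88.5°C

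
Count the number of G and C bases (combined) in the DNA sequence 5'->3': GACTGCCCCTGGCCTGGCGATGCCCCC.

21

Counting bases: T=4, A=2, G=8, C=13
Total G or C: 8 + 13 = 21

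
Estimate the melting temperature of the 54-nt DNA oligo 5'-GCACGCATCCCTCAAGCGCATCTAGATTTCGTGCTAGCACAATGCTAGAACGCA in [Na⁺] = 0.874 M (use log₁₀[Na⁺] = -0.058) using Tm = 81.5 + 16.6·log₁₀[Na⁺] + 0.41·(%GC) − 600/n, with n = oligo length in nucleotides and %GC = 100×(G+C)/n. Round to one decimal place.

Length n = 54. G=11, A=15, T=11, C=17
G+C = 28, so %GC = 28/54 × 100 = 51.852%
Salt term: 16.6 × (-0.058) = -0.963
GC term: 0.41 × 51.852 = 21.259; length term: −600/54 = −11.111
Tm = 81.5 + (-0.963) + 21.259 − 11.111 = 90.685 → 90.7°C

90.7°C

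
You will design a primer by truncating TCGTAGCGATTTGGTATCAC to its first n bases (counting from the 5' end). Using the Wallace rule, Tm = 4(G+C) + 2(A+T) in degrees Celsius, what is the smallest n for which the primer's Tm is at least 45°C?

First 15 bases: TCGTAGCGATTTGGT → Tm = 44°C (< 45°C)
First 16 bases: TCGTAGCGATTTGGTA → Tm = 46°C (≥ 45°C)
Each additional base adds 2°C (A/T) or 4°C (G/C), so Tm is non-decreasing in n; n = 16 is the first length to reach 45°C.

n = 16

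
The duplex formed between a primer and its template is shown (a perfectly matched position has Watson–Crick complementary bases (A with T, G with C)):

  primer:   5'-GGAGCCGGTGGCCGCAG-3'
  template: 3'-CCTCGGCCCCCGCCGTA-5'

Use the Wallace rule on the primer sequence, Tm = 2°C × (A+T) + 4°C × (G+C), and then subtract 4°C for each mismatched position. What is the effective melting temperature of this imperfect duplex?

50°C

Primer base counts: A=2, T=1, G=9, C=5 → A+T=3, G+C=14
Perfect-match Tm = 2(3) + 4(14) = 6 + 56 = 62°C
Mismatches (positions where the bases are not complementary): 3 (at positions 9, 13, 17)
Effective Tm = 62 − 3×4 = 62 − 12 = 50°C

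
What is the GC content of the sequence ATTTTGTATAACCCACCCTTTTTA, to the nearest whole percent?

29%

Scanning the sequence gives T=11, C=6, A=6, G=1.
G+C = 1 + 6 = 7 out of 24 bases
%GC = 7/24 × 100 = 29.17% ≈ 29%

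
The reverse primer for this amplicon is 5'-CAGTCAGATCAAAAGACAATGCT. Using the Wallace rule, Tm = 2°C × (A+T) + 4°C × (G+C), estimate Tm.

Base counts: T=4, C=5, A=10, G=4
A+T = 14, G+C = 9
Tm = 2(14) + 4(9) = 28 + 36 = 64°C

64°C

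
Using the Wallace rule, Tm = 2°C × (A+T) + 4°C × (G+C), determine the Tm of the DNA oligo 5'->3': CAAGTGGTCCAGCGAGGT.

58°C

Base counts: A=4, T=3, G=7, C=4
A+T = 7, G+C = 11
Tm = 4·11 + 2·7 = 44 + 14 = 58°C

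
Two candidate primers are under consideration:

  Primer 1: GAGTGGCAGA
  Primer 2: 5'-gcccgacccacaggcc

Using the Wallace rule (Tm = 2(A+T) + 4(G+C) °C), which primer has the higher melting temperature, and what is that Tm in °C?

Primer 2, 58°C

Primer 1: A+T=4, G+C=6 → Tm = 2(4)+4(6) = 32°C
Primer 2: A+T=3, G+C=13 → Tm = 2(3)+4(13) = 58°C
32°C vs 58°C → primer 2 is higher.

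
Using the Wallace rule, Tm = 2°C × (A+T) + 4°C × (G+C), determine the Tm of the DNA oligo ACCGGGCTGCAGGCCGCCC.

70°C

Base counts: A=2, T=1, C=9, G=7
So N_AT = 3 and N_GC = 16.
Tm = 4·16 + 2·3 = 64 + 6 = 70°C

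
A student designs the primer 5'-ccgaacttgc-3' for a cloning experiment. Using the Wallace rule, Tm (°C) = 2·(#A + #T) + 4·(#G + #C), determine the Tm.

Counting bases: A=2, T=2, C=4, G=2
AT pairs contribute 4, GC pairs contribute 6.
Tm = 4·6 + 2·4 = 24 + 8 = 32°C

32°C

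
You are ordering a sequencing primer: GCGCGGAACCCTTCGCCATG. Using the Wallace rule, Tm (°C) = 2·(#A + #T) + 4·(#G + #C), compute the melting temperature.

Counting bases: A=3, C=8, T=3, G=6
AT pairs contribute 6, GC pairs contribute 14.
Tm = 2×6 + 4×14 = 68°C

68°C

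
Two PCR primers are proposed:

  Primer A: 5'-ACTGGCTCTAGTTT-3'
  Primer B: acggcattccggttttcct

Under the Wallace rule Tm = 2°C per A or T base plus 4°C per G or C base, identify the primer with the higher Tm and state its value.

Primer B, 58°C

Primer A: A+T=8, G+C=6 → Tm = 2(8)+4(6) = 40°C
Primer B: A+T=9, G+C=10 → Tm = 2(9)+4(10) = 58°C
40°C vs 58°C → primer B is higher.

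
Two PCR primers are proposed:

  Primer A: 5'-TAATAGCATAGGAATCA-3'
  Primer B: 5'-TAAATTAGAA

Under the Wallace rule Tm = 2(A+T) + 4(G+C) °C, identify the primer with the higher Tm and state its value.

Primer A, 44°C

Primer A: A+T=12, G+C=5 → Tm = 2(12)+4(5) = 44°C
Primer B: A+T=9, G+C=1 → Tm = 2(9)+4(1) = 22°C
44°C vs 22°C → primer A is higher.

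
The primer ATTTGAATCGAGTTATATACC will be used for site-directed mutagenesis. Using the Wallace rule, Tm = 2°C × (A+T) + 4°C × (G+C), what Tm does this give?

Base counts: C=3, T=8, G=3, A=7
A+T = 15, G+C = 6
Tm = 2×15 + 4×6 = 54°C

54°C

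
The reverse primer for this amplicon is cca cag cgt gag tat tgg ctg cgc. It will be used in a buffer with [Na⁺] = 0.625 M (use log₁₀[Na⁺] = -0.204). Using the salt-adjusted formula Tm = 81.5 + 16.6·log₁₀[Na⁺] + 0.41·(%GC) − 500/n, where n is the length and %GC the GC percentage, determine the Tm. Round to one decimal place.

82.9°C

Length n = 24. T=5, A=4, C=7, G=8
G+C = 15, so %GC = 15/24 × 100 = 62.5%
Salt term: 16.6 × (-0.204) = -3.386
GC term: 0.41 × 62.5 = 25.625; length term: −500/24 = −20.833
Tm = 81.5 + (-3.386) + 25.625 − 20.833 = 82.906 → 82.9°C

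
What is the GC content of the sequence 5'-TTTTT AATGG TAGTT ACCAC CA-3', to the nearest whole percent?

32%

Counting bases: A=6, C=4, G=3, T=9
G+C = 3 + 4 = 7 out of 22 bases
%GC = 7/22 × 100 = 31.82% ≈ 32%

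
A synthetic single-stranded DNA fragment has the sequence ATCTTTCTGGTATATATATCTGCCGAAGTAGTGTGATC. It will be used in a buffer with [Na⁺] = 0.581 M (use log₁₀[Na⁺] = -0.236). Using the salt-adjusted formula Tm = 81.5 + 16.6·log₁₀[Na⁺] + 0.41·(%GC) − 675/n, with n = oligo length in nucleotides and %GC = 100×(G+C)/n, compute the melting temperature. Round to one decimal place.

74.9°C

Length n = 38. Base counts: C=6, T=15, G=8, A=9
G+C = 14, so %GC = 14/38 × 100 = 36.842%
Salt term: 16.6 × (-0.236) = -3.918
GC term: 0.41 × 36.842 = 15.105; length term: −675/38 = −17.763
Tm = 81.5 + (-3.918) + 15.105 − 17.763 = 74.924 → 74.9°C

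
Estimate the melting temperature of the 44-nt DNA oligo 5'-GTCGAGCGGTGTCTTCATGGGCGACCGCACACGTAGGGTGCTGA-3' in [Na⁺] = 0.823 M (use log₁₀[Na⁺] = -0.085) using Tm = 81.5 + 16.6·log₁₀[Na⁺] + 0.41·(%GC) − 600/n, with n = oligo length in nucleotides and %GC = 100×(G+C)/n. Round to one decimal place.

92.5°C

Length n = 44. Counting bases: T=9, G=17, C=11, A=7
G+C = 28, so %GC = 28/44 × 100 = 63.636%
Salt term: 16.6 × (-0.085) = -1.411
GC term: 0.41 × 63.636 = 26.091; length term: −600/44 = −13.636
Tm = 81.5 + (-1.411) + 26.091 − 13.636 = 92.544 → 92.5°C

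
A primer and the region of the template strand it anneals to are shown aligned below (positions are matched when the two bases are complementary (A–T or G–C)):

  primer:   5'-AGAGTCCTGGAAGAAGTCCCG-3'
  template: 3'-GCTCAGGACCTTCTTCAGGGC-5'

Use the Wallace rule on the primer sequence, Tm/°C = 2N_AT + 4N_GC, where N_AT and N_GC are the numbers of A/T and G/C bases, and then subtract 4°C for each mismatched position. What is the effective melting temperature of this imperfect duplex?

62°C

Primer base counts: A=6, T=3, G=7, C=5 → A+T=9, G+C=12
Perfect-match Tm = 2(9) + 4(12) = 18 + 48 = 66°C
Mismatches (positions where the bases are not complementary): 1 (at position 1)
Effective Tm = 66 − 1×4 = 66 − 4 = 62°C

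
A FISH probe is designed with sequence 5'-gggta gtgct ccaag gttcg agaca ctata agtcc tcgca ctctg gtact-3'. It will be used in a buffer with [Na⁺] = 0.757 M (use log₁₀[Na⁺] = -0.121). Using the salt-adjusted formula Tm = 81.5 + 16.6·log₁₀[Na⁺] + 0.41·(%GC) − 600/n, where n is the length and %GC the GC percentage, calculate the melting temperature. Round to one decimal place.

88.8°C

Length n = 50. G=13, T=13, A=11, C=13
G+C = 26, so %GC = 26/50 × 100 = 52%
Salt term: 16.6 × (-0.121) = -2.009
GC term: 0.41 × 52 = 21.32; length term: −600/50 = −12
Tm = 81.5 + (-2.009) + 21.32 − 12 = 88.811 → 88.8°C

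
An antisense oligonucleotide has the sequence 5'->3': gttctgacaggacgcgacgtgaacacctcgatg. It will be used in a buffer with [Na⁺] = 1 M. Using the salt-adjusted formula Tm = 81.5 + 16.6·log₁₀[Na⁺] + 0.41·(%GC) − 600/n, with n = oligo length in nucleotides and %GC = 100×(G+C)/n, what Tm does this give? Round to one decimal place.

86.9°C

Length n = 33. Base counts: T=6, C=9, G=10, A=8
G+C = 19, so %GC = 19/33 × 100 = 57.576%
Salt term: 16.6 × (0) = 0
GC term: 0.41 × 57.576 = 23.606; length term: −600/33 = −18.182
Tm = 81.5 + (0) + 23.606 − 18.182 = 86.924 → 86.9°C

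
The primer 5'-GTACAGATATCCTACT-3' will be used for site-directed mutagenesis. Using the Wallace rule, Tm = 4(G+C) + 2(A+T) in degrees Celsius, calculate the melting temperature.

44°C

Base counts: G=2, A=5, T=5, C=4
AT pairs contribute 10, GC pairs contribute 6.
Tm = 2×10 + 4×6 = 44°C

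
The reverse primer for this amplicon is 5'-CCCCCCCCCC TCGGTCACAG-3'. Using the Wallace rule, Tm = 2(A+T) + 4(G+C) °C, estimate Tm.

72°C

C=13, A=2, G=3, T=2
So N_AT = 4 and N_GC = 16.
Tm = 4·16 + 2·4 = 64 + 8 = 72°C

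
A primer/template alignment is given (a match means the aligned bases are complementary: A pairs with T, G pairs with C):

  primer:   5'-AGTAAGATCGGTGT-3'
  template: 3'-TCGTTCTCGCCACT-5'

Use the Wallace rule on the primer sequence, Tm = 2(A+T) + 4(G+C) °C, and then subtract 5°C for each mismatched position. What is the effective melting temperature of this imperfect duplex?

25°C

Primer base counts: A=4, T=4, G=5, C=1 → A+T=8, G+C=6
Perfect-match Tm = 2(8) + 4(6) = 16 + 24 = 40°C
Mismatches (positions where the bases are not complementary): 3 (at positions 3, 8, 14)
Effective Tm = 40 − 3×5 = 40 − 15 = 25°C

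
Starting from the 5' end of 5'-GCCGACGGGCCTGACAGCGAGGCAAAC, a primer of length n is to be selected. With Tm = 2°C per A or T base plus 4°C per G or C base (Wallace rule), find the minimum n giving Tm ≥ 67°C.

First 18 bases: GCCGACGGGCCTGACAGC → Tm = 64°C (< 67°C)
First 19 bases: GCCGACGGGCCTGACAGCG → Tm = 68°C (≥ 67°C)
Since every base adds ≥2°C, Tm only increases with n, so the threshold is first crossed at n = 19.

n = 19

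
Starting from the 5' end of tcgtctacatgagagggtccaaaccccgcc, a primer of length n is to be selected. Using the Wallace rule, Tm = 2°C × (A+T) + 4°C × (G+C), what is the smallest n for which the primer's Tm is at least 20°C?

n = 7

First 6 bases: TCGTCT → Tm = 18°C (< 20°C)
First 7 bases: TCGTCTA → Tm = 20°C (≥ 20°C)
Each additional base adds 2°C (A/T) or 4°C (G/C), so Tm is non-decreasing in n; n = 7 is the first length to reach 20°C.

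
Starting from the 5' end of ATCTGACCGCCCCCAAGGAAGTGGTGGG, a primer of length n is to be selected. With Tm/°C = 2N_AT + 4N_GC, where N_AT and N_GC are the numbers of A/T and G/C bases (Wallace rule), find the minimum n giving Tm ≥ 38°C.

First 11 bases: ATCTGACCGCC → Tm = 36°C (< 38°C)
First 12 bases: ATCTGACCGCCC → Tm = 40°C (≥ 38°C)
Each additional base adds 2°C (A/T) or 4°C (G/C), so Tm is non-decreasing in n; n = 12 is the first length to reach 38°C.

n = 12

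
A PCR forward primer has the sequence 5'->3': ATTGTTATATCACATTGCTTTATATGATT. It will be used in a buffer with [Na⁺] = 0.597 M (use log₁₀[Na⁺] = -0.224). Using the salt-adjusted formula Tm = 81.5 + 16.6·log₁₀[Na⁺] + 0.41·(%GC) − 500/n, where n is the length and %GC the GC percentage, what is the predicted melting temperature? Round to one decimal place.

Length n = 29. Scanning the sequence gives G=3, C=3, A=8, T=15.
G+C = 6, so %GC = 6/29 × 100 = 20.69%
Salt term: 16.6 × (-0.224) = -3.718
GC term: 0.41 × 20.69 = 8.483; length term: −500/29 = −17.241
Tm = 81.5 + (-3.718) + 8.483 − 17.241 = 69.024 → 69.0°C

69.0°C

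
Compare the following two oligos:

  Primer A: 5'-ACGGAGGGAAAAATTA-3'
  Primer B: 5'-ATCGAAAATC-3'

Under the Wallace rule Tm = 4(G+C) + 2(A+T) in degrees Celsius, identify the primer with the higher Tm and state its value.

Primer A, 44°C

Primer A: A+T=10, G+C=6 → Tm = 2(10)+4(6) = 44°C
Primer B: A+T=7, G+C=3 → Tm = 2(7)+4(3) = 26°C
44°C vs 26°C → primer A is higher.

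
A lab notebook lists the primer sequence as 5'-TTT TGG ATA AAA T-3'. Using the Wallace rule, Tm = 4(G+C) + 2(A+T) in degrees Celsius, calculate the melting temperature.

30°C

Counting bases: T=6, G=2, C=0, A=5
A+T = 11, G+C = 2
Tm = 4·2 + 2·11 = 8 + 22 = 30°C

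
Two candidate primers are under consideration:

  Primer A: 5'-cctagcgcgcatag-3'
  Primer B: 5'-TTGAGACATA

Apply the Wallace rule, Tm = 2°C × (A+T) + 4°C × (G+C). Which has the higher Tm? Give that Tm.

Primer A, 46°C

Primer A: A+T=5, G+C=9 → Tm = 2(5)+4(9) = 46°C
Primer B: A+T=7, G+C=3 → Tm = 2(7)+4(3) = 26°C
46°C vs 26°C → primer A is higher.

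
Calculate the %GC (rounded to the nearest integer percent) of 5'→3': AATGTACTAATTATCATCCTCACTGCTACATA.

31%

A=11, C=8, G=2, T=11
G+C = 2 + 8 = 10 out of 32 bases
%GC = 10/32 × 100 = 31.25% ≈ 31%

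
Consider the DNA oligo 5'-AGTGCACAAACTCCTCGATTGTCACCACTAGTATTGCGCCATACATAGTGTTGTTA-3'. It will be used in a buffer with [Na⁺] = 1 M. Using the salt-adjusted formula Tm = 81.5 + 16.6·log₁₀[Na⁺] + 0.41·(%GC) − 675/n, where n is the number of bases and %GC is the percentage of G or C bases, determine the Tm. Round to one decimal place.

Length n = 56. Base counts: G=10, A=15, C=14, T=17
G+C = 24, so %GC = 24/56 × 100 = 42.857%
Salt term: 16.6 × (0) = 0
GC term: 0.41 × 42.857 = 17.571; length term: −675/56 = −12.054
Tm = 81.5 + (0) + 17.571 − 12.054 = 87.017 → 87.0°C

87.0°C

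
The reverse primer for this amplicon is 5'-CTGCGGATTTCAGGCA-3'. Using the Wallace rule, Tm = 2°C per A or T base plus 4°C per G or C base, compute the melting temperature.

50°C

C=4, A=3, T=4, G=5
So N_AT = 7 and N_GC = 9.
Tm = 2×7 + 4×9 = 50°C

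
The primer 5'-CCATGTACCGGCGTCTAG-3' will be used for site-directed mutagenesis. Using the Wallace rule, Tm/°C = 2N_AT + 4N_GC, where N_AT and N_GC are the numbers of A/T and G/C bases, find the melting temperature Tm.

Base counts: T=4, C=6, G=5, A=3
AT pairs contribute 7, GC pairs contribute 11.
Tm = 2(7) + 4(11) = 14 + 44 = 58°C

58°C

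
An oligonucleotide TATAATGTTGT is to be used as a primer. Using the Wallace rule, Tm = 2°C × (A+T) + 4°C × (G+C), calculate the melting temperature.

Counting bases: G=2, C=0, A=3, T=6
So N_AT = 9 and N_GC = 2.
Tm = 4·2 + 2·9 = 8 + 18 = 26°C

26°C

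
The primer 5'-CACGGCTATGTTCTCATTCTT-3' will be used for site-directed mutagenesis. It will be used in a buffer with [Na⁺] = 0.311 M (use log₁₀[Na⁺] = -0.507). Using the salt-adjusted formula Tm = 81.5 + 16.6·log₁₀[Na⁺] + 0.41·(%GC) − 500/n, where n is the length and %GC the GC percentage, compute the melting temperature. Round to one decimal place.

66.8°C

Length n = 21. Scanning the sequence gives C=6, T=9, G=3, A=3.
G+C = 9, so %GC = 9/21 × 100 = 42.857%
Salt term: 16.6 × (-0.507) = -8.416
GC term: 0.41 × 42.857 = 17.571; length term: −500/21 = −23.81
Tm = 81.5 + (-8.416) + 17.571 − 23.81 = 66.845 → 66.8°C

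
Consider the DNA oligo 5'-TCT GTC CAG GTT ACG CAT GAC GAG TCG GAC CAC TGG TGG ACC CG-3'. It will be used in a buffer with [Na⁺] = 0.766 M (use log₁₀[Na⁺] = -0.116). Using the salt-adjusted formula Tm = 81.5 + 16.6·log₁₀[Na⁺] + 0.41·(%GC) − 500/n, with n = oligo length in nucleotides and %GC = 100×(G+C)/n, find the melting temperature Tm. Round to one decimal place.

Length n = 44. C=13, T=9, G=14, A=8
G+C = 27, so %GC = 27/44 × 100 = 61.364%
Salt term: 16.6 × (-0.116) = -1.926
GC term: 0.41 × 61.364 = 25.159; length term: −500/44 = −11.364
Tm = 81.5 + (-1.926) + 25.159 − 11.364 = 93.369 → 93.4°C

93.4°C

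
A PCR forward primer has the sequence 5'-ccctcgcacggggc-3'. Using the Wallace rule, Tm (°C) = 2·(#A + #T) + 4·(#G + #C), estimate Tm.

52°C

Scanning the sequence gives G=5, T=1, C=7, A=1.
A+T = 2, G+C = 12
Tm = 2(2) + 4(12) = 4 + 48 = 52°C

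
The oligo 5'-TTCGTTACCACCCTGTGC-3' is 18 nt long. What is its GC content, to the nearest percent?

Counting bases: T=6, G=3, C=7, A=2
G+C = 3 + 7 = 10 out of 18 bases
%GC = 10/18 × 100 = 55.56% ≈ 56%

56%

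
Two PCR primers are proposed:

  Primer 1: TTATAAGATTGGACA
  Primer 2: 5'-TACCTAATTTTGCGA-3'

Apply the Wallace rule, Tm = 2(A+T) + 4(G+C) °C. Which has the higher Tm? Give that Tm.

Primer 2, 40°C

Primer 1: A+T=11, G+C=4 → Tm = 2(11)+4(4) = 38°C
Primer 2: A+T=10, G+C=5 → Tm = 2(10)+4(5) = 40°C
38°C vs 40°C → primer 2 is higher.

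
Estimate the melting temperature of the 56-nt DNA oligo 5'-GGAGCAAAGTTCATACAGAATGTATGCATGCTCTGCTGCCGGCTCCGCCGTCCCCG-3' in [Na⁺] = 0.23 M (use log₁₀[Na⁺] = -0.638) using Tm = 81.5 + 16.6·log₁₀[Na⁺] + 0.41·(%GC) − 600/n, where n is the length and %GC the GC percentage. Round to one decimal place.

84.4°C

Length n = 56. G=15, C=18, A=11, T=12
G+C = 33, so %GC = 33/56 × 100 = 58.929%
Salt term: 16.6 × (-0.638) = -10.591
GC term: 0.41 × 58.929 = 24.161; length term: −600/56 = −10.714
Tm = 81.5 + (-10.591) + 24.161 − 10.714 = 84.356 → 84.4°C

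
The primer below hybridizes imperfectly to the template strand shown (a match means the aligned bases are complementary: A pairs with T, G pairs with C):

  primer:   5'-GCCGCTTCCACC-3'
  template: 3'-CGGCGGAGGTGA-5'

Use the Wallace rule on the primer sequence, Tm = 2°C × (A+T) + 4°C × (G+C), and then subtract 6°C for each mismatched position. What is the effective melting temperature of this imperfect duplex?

30°C

Primer base counts: A=1, T=2, G=2, C=7 → A+T=3, G+C=9
Perfect-match Tm = 2(3) + 4(9) = 6 + 36 = 42°C
Mismatches (positions where the bases are not complementary): 2 (at positions 6, 12)
Effective Tm = 42 − 2×6 = 42 − 12 = 30°C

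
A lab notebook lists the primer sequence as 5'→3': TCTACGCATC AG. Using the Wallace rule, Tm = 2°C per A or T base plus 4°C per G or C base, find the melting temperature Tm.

A=3, G=2, C=4, T=3
A+T = 6, G+C = 6
Tm = 4·6 + 2·6 = 24 + 12 = 36°C

36°C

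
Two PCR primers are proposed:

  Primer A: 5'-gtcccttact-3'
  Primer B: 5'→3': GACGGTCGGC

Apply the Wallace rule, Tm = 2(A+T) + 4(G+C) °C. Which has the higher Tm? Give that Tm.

Primer B, 36°C

Primer A: A+T=5, G+C=5 → Tm = 2(5)+4(5) = 30°C
Primer B: A+T=2, G+C=8 → Tm = 2(2)+4(8) = 36°C
30°C vs 36°C → primer B is higher.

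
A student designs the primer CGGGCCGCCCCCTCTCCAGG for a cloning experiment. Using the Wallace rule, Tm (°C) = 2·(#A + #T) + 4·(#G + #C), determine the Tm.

74°C

Counting bases: C=11, A=1, T=2, G=6
A+T = 3, G+C = 17
Tm = 4·17 + 2·3 = 68 + 6 = 74°C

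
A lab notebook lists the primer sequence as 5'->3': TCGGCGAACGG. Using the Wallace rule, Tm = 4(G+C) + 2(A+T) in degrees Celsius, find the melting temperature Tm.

38°C

Scanning the sequence gives C=3, A=2, T=1, G=5.
A+T = 3, G+C = 8
Tm = 2(3) + 4(8) = 6 + 32 = 38°C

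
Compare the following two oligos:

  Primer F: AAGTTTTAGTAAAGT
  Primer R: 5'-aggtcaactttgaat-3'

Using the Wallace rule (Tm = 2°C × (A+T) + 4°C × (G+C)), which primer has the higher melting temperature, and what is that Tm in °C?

Primer F: A+T=12, G+C=3 → Tm = 2(12)+4(3) = 36°C
Primer R: A+T=10, G+C=5 → Tm = 2(10)+4(5) = 40°C
36°C vs 40°C → primer R is higher.

Primer R, 40°C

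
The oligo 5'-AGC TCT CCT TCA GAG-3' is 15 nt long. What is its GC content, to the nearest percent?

53%

C=5, T=4, G=3, A=3
G+C = 3 + 5 = 8 out of 15 bases
%GC = 8/15 × 100 = 53.33% ≈ 53%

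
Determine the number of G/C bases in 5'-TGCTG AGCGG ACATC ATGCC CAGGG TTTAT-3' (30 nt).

16

Scanning the sequence gives C=7, A=6, G=9, T=8.
G+C = 9 + 7 = 16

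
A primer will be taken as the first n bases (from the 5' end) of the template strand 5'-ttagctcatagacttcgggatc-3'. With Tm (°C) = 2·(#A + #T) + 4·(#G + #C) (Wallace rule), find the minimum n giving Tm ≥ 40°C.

n = 15

First 14 bases: TTAGCTCATAGACT → Tm = 38°C (< 40°C)
First 15 bases: TTAGCTCATAGACTT → Tm = 40°C (≥ 40°C)
Each additional base adds 2°C (A/T) or 4°C (G/C), so Tm is non-decreasing in n; n = 15 is the first length to reach 40°C.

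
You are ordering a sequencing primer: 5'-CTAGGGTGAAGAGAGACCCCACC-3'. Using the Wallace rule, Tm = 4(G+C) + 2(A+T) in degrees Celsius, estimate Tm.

Counting bases: C=7, T=2, G=7, A=7
A+T = 9, G+C = 14
Tm = 4·14 + 2·9 = 56 + 18 = 74°C

74°C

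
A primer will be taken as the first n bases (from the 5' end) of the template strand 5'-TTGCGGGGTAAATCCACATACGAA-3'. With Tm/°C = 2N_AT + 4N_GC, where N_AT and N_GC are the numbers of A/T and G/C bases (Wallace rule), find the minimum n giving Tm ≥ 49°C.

n = 17

First 16 bases: TTGCGGGGTAAATCCA → Tm = 48°C (< 49°C)
First 17 bases: TTGCGGGGTAAATCCAC → Tm = 52°C (≥ 49°C)
Since every base adds ≥2°C, Tm only increases with n, so the threshold is first crossed at n = 17.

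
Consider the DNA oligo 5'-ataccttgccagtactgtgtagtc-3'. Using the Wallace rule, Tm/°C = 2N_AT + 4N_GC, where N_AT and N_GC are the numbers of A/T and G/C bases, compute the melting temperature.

70°C

Scanning the sequence gives G=5, T=8, A=5, C=6.
A+T = 13, G+C = 11
Tm = 2×13 + 4×11 = 70°C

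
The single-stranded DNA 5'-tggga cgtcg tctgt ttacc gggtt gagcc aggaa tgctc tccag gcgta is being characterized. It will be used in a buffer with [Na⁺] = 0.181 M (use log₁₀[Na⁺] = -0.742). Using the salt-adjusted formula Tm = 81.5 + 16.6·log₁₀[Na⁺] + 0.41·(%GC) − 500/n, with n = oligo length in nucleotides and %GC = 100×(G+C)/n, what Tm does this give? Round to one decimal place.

Length n = 50. Base counts: G=17, A=8, C=12, T=13
G+C = 29, so %GC = 29/50 × 100 = 58%
Salt term: 16.6 × (-0.742) = -12.317
GC term: 0.41 × 58 = 23.78; length term: −500/50 = −10
Tm = 81.5 + (-12.317) + 23.78 − 10 = 82.963 → 83.0°C

83.0°C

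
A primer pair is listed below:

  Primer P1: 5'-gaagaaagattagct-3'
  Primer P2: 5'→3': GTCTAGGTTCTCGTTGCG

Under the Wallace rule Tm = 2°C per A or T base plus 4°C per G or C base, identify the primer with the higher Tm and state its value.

Primer P1: A+T=10, G+C=5 → Tm = 2(10)+4(5) = 40°C
Primer P2: A+T=8, G+C=10 → Tm = 2(8)+4(10) = 56°C
40°C vs 56°C → primer P2 is higher.

Primer P2, 56°C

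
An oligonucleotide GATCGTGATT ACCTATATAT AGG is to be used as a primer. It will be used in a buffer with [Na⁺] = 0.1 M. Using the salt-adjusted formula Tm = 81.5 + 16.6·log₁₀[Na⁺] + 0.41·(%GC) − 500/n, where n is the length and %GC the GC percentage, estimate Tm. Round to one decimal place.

Length n = 23. Base counts: A=7, T=8, C=3, G=5
G+C = 8, so %GC = 8/23 × 100 = 34.783%
Salt term: 16.6 × (-1) = -16.6
GC term: 0.41 × 34.783 = 14.261; length term: −500/23 = −21.739
Tm = 81.5 + (-16.6) + 14.261 − 21.739 = 57.422 → 57.4°C

57.4°C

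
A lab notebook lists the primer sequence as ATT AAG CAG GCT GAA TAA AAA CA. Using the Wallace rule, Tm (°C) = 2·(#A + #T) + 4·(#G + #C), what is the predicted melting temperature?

T=4, A=12, G=4, C=3
AT pairs contribute 16, GC pairs contribute 7.
Tm = 2×16 + 4×7 = 60°C

60°C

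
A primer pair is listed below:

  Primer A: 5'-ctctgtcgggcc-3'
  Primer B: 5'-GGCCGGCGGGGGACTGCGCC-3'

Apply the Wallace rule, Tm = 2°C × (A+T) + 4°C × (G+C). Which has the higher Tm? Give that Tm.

Primer B, 76°C

Primer A: A+T=3, G+C=9 → Tm = 2(3)+4(9) = 42°C
Primer B: A+T=2, G+C=18 → Tm = 2(2)+4(18) = 76°C
42°C vs 76°C → primer B is higher.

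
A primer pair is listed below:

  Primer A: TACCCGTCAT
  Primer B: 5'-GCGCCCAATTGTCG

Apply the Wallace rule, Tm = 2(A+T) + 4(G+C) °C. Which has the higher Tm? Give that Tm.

Primer B, 46°C

Primer A: A+T=5, G+C=5 → Tm = 2(5)+4(5) = 30°C
Primer B: A+T=5, G+C=9 → Tm = 2(5)+4(9) = 46°C
30°C vs 46°C → primer B is higher.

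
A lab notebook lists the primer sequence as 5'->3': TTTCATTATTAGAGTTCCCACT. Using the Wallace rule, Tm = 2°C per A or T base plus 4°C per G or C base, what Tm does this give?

58°C

Scanning the sequence gives T=10, A=5, G=2, C=5.
AT pairs contribute 15, GC pairs contribute 7.
Tm = 2(15) + 4(7) = 30 + 28 = 58°C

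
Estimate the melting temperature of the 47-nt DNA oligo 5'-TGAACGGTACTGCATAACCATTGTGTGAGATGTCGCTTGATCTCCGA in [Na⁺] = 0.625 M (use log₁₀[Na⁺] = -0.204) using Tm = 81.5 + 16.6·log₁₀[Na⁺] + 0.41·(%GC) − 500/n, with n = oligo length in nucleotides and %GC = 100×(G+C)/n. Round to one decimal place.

86.7°C

Length n = 47. Counting bases: C=10, T=14, A=11, G=12
G+C = 22, so %GC = 22/47 × 100 = 46.809%
Salt term: 16.6 × (-0.204) = -3.386
GC term: 0.41 × 46.809 = 19.192; length term: −500/47 = −10.638
Tm = 81.5 + (-3.386) + 19.192 − 10.638 = 86.668 → 86.7°C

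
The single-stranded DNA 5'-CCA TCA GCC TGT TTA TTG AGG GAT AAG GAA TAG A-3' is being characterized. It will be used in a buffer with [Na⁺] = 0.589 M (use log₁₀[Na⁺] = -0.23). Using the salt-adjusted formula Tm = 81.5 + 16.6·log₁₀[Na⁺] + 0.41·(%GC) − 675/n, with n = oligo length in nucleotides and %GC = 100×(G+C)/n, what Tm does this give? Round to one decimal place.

Length n = 34. Counting bases: C=5, G=9, A=11, T=9
G+C = 14, so %GC = 14/34 × 100 = 41.176%
Salt term: 16.6 × (-0.23) = -3.818
GC term: 0.41 × 41.176 = 16.882; length term: −675/34 = −19.853
Tm = 81.5 + (-3.818) + 16.882 − 19.853 = 74.711 → 74.7°C

74.7°C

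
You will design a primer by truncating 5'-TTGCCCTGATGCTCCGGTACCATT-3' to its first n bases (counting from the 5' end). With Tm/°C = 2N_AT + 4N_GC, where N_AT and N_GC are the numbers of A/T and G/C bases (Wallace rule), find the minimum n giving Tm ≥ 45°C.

n = 15

First 14 bases: TTGCCCTGATGCTC → Tm = 44°C (< 45°C)
First 15 bases: TTGCCCTGATGCTCC → Tm = 48°C (≥ 45°C)
Each additional base adds 2°C (A/T) or 4°C (G/C), so Tm is non-decreasing in n; n = 15 is the first length to reach 45°C.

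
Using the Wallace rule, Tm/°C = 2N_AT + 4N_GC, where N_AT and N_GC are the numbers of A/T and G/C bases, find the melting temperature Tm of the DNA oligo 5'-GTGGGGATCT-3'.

Counting bases: C=1, G=5, T=3, A=1
A+T = 4, G+C = 6
Tm = 4·6 + 2·4 = 24 + 8 = 32°C

32°C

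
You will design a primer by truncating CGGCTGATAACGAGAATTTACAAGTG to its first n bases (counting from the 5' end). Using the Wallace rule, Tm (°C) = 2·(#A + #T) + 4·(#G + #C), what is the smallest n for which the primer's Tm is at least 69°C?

First 24 bases: CGGCTGATAACGAGAATTTACAAG → Tm = 68°C (< 69°C)
First 25 bases: CGGCTGATAACGAGAATTTACAAGT → Tm = 70°C (≥ 69°C)
Each additional base adds 2°C (A/T) or 4°C (G/C), so Tm is non-decreasing in n; n = 25 is the first length to reach 69°C.

n = 25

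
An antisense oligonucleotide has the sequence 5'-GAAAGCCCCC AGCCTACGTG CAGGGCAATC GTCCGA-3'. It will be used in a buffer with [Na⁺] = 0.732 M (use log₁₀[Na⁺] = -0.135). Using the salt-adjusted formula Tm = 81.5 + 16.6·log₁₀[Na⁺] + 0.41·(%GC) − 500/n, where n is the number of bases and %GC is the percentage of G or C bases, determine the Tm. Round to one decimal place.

Length n = 36. Scanning the sequence gives C=13, A=9, G=10, T=4.
G+C = 23, so %GC = 23/36 × 100 = 63.889%
Salt term: 16.6 × (-0.135) = -2.241
GC term: 0.41 × 63.889 = 26.194; length term: −500/36 = −13.889
Tm = 81.5 + (-2.241) + 26.194 − 13.889 = 91.564 → 91.6°C

91.6°C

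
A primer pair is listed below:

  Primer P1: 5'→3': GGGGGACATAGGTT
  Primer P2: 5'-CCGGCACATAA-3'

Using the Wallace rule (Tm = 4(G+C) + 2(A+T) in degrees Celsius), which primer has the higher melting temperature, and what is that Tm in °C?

Primer P1: A+T=6, G+C=8 → Tm = 2(6)+4(8) = 44°C
Primer P2: A+T=5, G+C=6 → Tm = 2(5)+4(6) = 34°C
44°C vs 34°C → primer P1 is higher.

Primer P1, 44°C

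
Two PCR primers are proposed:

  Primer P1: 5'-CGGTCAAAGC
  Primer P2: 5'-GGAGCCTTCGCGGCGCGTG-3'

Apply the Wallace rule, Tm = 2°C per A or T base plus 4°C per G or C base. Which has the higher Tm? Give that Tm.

Primer P1: A+T=4, G+C=6 → Tm = 2(4)+4(6) = 32°C
Primer P2: A+T=4, G+C=15 → Tm = 2(4)+4(15) = 68°C
32°C vs 68°C → primer P2 is higher.

Primer P2, 68°C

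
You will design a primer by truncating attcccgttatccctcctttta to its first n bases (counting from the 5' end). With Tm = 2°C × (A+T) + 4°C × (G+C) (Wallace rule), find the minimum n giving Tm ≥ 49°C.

n = 17

First 16 bases: ATTCCCGTTATCCCTC → Tm = 48°C (< 49°C)
First 17 bases: ATTCCCGTTATCCCTCC → Tm = 52°C (≥ 49°C)
Since every base adds ≥2°C, Tm only increases with n, so the threshold is first crossed at n = 17.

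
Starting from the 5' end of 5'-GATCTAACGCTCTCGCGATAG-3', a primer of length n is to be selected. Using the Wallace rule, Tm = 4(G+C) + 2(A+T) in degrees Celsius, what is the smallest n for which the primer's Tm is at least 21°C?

First 7 bases: GATCTAA → Tm = 18°C (< 21°C)
First 8 bases: GATCTAAC → Tm = 22°C (≥ 21°C)
Each additional base adds 2°C (A/T) or 4°C (G/C), so Tm is non-decreasing in n; n = 8 is the first length to reach 21°C.

n = 8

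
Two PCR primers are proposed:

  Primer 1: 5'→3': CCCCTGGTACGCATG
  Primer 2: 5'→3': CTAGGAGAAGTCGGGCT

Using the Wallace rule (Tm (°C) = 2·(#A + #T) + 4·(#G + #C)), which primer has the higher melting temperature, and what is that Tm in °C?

Primer 2, 54°C

Primer 1: A+T=5, G+C=10 → Tm = 2(5)+4(10) = 50°C
Primer 2: A+T=7, G+C=10 → Tm = 2(7)+4(10) = 54°C
50°C vs 54°C → primer 2 is higher.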